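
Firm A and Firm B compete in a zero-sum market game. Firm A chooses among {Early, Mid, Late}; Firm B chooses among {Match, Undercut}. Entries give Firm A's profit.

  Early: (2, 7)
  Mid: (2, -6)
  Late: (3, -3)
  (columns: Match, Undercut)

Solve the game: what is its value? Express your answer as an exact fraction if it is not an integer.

Row minima: Early → 2, Mid → -6, Late → -3; maximin = 2.
Column maxima: Match → 3, Undercut → 7; minimax = 3.
2 ≠ 3, so there is no saddle point; optimal play is mixed.
Mid is strictly dominated by Late, so Firm A never plays it.
On the remaining 2×2 (Early, Late vs Match, Undercut):
Let Firm A play Early with probability p. Expected payoff against Match: 2p + 3(1−p) = −p + 3; against Undercut: 7p + (-3)(1−p) = 10p − 3.
Setting these equal: −p + 3 = 10p − 3 ⇒ −11p = -6 ⇒ p = 6/11, and the value is (-1)·(6/11) + 3 = 27/11.
For Firm B: with q = P(Match), equating Early's and Late's payoffs gives −5q + 7 = 6q − 3 ⇒ q = 10/11.

27/11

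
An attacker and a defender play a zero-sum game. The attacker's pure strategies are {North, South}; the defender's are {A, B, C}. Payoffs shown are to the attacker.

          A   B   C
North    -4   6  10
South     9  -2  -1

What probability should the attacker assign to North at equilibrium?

Row minima: North → -4, South → -2; maximin = -2.
Column maxima: A → 9, B → 6, C → 10; minimax = 6.
-2 ≠ 6, so there is no saddle point; optimal play is mixed.
C is strictly dominated by B (it gives the attacker strictly more in every row), so the defender never plays it.
On the remaining 2×2 (North, South vs A, B):
Let the attacker play North with probability p. Expected payoff against A: (-4)p + 9(1−p) = −13p + 9; against B: 6p + (-2)(1−p) = 8p − 2.
Setting these equal: −13p + 9 = 8p − 2 ⇒ −21p = -11 ⇒ p = 11/21, and the value is (-13)·(11/21) + 9 = 46/21.
For the defender: with q = P(A), equating North's and South's payoffs gives −10q + 6 = 11q − 2 ⇒ q = 8/21.

11/21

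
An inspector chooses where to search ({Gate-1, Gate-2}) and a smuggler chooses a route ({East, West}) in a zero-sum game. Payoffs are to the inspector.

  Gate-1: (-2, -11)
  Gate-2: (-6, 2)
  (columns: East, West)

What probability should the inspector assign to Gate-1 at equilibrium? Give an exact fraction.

Row minima: Gate-1 → -11, Gate-2 → -6; maximin = -6.
Column maxima: East → -2, West → 2; minimax = -2.
-6 ≠ -2, so there is no saddle point; optimal play is mixed.
Let the inspector play Gate-1 with probability p. Expected payoff against East: (-2)p + (-6)(1−p) = 4p − 6; against West: (-11)p + 2(1−p) = −13p + 2.
Setting these equal: 4p − 6 = −13p + 2 ⇒ 17p = 8 ⇒ p = 8/17, and the value is (4)·(8/17) − 6 = -70/17.
For the smuggler: with q = P(East), equating Gate-1's and Gate-2's payoffs gives 9q − 11 = −8q + 2 ⇒ q = 13/17.

8/17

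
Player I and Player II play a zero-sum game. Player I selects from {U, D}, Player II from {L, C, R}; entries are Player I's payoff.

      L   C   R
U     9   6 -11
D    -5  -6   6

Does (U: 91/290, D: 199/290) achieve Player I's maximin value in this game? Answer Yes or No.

Against L this mix gives (91/290)·9 + (199/290)·(-5) = -88/145.
Against C this mix gives (91/290)·6 + (199/290)·(-6) = -324/145.
Against R this mix gives (91/290)·(-11) + (199/290)·6 = 193/290.
Player II will play C, holding Player I to -324/145. Shifting weight toward the row that does better against C would raise this floor (the equalizing mix achieves -30/29 against both C and R), so the proposed strategy is not optimal.

No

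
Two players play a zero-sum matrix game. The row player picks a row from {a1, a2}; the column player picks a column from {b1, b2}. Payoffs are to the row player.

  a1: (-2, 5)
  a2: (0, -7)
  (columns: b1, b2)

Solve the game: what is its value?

-1

Row minima: a1 → -2, a2 → -7; maximin = -2.
Column maxima: b1 → 0, b2 → 5; minimax = 0.
-2 ≠ 0, so there is no saddle point; optimal play is mixed.
Let the row player play a1 with probability p. Expected payoff against b1: (-2)p + 0(1−p) = −2p; against b2: 5p + (-7)(1−p) = 12p − 7.
Setting these equal: −2p = 12p − 7 ⇒ −14p = -7 ⇒ p = 1/2, and the value is (-2)·(1/2) = -1.
For the column player: with q = P(b1), equating a1's and a2's payoffs gives −7q + 5 = 7q − 7 ⇒ q = 6/7.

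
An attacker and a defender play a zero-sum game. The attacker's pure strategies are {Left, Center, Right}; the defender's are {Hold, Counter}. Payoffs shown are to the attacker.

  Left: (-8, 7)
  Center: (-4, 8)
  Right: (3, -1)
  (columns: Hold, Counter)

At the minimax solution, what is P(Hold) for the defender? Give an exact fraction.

9/16

Row minima: Left → -8, Center → -4, Right → -1; maximin = -1.
Column maxima: Hold → 3, Counter → 8; minimax = 3.
-1 ≠ 3, so there is no saddle point; optimal play is mixed.
Left is strictly dominated by Center, so the attacker never plays it.
On the remaining 2×2 (Center, Right vs Hold, Counter):
Let the attacker play Center with probability p. Expected payoff against Hold: (-4)p + 3(1−p) = −7p + 3; against Counter: 8p + (-1)(1−p) = 9p − 1.
Setting these equal: −7p + 3 = 9p − 1 ⇒ −16p = -4 ⇒ p = 1/4, and the value is (-7)·(1/4) + 3 = 5/4.
For the defender: with q = P(Hold), equating Center's and Right's payoffs gives −12q + 8 = 4q − 1 ⇒ q = 9/16.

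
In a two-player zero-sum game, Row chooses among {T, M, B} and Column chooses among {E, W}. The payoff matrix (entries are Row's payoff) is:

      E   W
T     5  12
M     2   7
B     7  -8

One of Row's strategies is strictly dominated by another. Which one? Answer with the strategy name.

T gives a strictly higher payoff than M against every column: 5 > 2, 12 > 7.
So M is strictly dominated and Row never plays it.

M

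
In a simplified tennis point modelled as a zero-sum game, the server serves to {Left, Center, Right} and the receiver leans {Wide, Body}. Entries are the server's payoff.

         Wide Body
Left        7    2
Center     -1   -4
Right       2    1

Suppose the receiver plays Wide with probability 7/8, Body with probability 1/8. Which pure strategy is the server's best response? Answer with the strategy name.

Left

Expected payoff of Left: (7/8)·7 + (1/8)·2 = 51/8.
Expected payoff of Center: (7/8)·(-1) + (1/8)·(-4) = -11/8.
Expected payoff of Right: (7/8)·2 + (1/8)·1 = 15/8.
The largest is 51/8, so the server's best response is Left.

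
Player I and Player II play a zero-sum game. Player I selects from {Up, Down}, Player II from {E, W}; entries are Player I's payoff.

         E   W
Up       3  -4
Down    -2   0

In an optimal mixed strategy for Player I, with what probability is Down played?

7/9

Row minima: Up → -4, Down → -2; maximin = -2.
Column maxima: E → 3, W → 0; minimax = 0.
-2 ≠ 0, so there is no saddle point; optimal play is mixed.
Let Player I play Up with probability p. Expected payoff against E: 3p + (-2)(1−p) = 5p − 2; against W: (-4)p + 0(1−p) = −4p.
Setting these equal: 5p − 2 = −4p ⇒ 9p = 2 ⇒ p = 2/9, and the value is (5)·(2/9) − 2 = -8/9.
For Player II: with q = P(E), equating Up's and Down's payoffs gives 7q − 4 = −2q ⇒ q = 4/9.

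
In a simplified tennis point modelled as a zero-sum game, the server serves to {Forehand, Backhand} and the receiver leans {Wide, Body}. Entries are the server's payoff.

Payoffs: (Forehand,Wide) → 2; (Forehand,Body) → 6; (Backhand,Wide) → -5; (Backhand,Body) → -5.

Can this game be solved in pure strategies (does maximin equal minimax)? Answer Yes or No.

Yes

Row minima: Forehand → 2, Backhand → -5; maximin = 2.
Column maxima: Wide → 2, Body → 6; minimax = 2.
maximin = minimax = 2, so a saddle point exists.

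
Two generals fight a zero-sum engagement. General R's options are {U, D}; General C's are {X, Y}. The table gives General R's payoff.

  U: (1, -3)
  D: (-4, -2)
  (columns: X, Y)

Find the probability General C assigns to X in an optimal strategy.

Row minima: U → -3, D → -4; maximin = -3.
Column maxima: X → 1, Y → -2; minimax = -2.
-3 ≠ -2, so there is no saddle point; optimal play is mixed.
Let General R play U with probability p. Expected payoff against X: 1p + (-4)(1−p) = 5p − 4; against Y: (-3)p + (-2)(1−p) = −p − 2.
Setting these equal: 5p − 4 = −p − 2 ⇒ 6p = 2 ⇒ p = 1/3, and the value is (5)·(1/3) − 4 = -7/3.
For General C: with q = P(X), equating U's and D's payoffs gives 4q − 3 = −2q − 2 ⇒ q = 1/6.

1/6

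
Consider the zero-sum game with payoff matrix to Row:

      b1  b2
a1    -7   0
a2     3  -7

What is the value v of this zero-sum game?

Row minima: a1 → -7, a2 → -7; maximin = -7.
Column maxima: b1 → 3, b2 → 0; minimax = 0.
-7 ≠ 0, so there is no saddle point; optimal play is mixed.
Let Row play a1 with probability p. Expected payoff against b1: (-7)p + 3(1−p) = −10p + 3; against b2: 0p + (-7)(1−p) = 7p − 7.
Setting these equal: −10p + 3 = 7p − 7 ⇒ −17p = -10 ⇒ p = 10/17, and the value is (-10)·(10/17) + 3 = -49/17.
For Column: with q = P(b1), equating a1's and a2's payoffs gives −7q = 10q − 7 ⇒ q = 7/17.

-49/17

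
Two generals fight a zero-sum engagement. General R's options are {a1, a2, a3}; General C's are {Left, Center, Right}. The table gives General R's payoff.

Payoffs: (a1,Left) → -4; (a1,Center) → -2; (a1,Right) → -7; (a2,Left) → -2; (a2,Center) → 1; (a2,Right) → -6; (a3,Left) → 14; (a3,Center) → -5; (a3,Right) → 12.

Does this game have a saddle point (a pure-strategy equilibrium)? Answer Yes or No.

No

Row minima: a1 → -7, a2 → -6, a3 → -5; maximin = -5.
Column maxima: Left → 14, Center → 1, Right → 12; minimax = 1.
-5 ≠ 1, so no pure-strategy equilibrium exists.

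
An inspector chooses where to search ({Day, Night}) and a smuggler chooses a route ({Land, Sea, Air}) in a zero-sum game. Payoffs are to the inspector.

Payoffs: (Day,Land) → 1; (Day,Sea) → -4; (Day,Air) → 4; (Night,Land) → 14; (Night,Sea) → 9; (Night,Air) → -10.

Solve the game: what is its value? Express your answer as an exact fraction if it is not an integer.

Row minima: Day → -4, Night → -10; maximin = -4.
Column maxima: Land → 14, Sea → 9, Air → 4; minimax = 4.
-4 ≠ 4, so there is no saddle point; optimal play is mixed.
Land is strictly dominated by Sea (it gives the inspector strictly more in every row), so the smuggler never plays it.
On the remaining 2×2 (Day, Night vs Sea, Air):
Let the inspector play Day with probability p. Expected payoff against Sea: (-4)p + 9(1−p) = −13p + 9; against Air: 4p + (-10)(1−p) = 14p − 10.
Setting these equal: −13p + 9 = 14p − 10 ⇒ −27p = -19 ⇒ p = 19/27, and the value is (-13)·(19/27) + 9 = -4/27.
For the smuggler: with q = P(Sea), equating Day's and Night's payoffs gives −8q + 4 = 19q − 10 ⇒ q = 14/27.

-4/27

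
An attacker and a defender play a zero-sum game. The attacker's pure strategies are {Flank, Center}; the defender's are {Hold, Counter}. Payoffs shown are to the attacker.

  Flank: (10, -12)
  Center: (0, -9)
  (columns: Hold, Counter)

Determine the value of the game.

Row minima: Flank → -12, Center → -9; maximin = -9.
Column maxima: Hold → 10, Counter → -9; minimax = -9.
Since maximin = minimax = -9, there is a saddle point and the value is -9.

-9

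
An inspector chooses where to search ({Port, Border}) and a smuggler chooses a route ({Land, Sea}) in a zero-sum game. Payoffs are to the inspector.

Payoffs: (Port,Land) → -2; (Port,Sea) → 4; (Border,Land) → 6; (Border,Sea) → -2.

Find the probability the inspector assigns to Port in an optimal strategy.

4/7

Row minima: Port → -2, Border → -2; maximin = -2.
Column maxima: Land → 6, Sea → 4; minimax = 4.
-2 ≠ 4, so there is no saddle point; optimal play is mixed.
Let the inspector play Port with probability p. Expected payoff against Land: (-2)p + 6(1−p) = −8p + 6; against Sea: 4p + (-2)(1−p) = 6p − 2.
Setting these equal: −8p + 6 = 6p − 2 ⇒ −14p = -8 ⇒ p = 4/7, and the value is (-8)·(4/7) + 6 = 10/7.
For the smuggler: with q = P(Land), equating Port's and Border's payoffs gives −6q + 4 = 8q − 2 ⇒ q = 3/7.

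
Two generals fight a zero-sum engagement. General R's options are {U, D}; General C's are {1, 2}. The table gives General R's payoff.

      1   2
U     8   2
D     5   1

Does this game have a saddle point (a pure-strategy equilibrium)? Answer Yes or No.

Yes

Row minima: U → 2, D → 1; maximin = 2.
Column maxima: 1 → 8, 2 → 2; minimax = 2.
maximin = minimax = 2, so a saddle point exists.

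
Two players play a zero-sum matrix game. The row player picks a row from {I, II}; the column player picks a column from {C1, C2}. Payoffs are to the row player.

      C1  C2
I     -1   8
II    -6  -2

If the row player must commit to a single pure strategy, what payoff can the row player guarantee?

Row minima: I → -1, II → -6.
The best of these is -1.

-1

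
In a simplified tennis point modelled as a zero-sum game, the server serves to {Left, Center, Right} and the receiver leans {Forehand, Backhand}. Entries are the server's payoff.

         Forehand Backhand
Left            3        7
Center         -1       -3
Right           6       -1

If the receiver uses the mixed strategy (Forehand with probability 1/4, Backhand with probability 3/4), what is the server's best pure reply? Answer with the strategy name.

Expected payoff of Left: (1/4)·3 + (3/4)·7 = 6.
Expected payoff of Center: (1/4)·(-1) + (3/4)·(-3) = -5/2.
Expected payoff of Right: (1/4)·6 + (3/4)·(-1) = 3/4.
The largest is 6, so the server's best response is Left.

Left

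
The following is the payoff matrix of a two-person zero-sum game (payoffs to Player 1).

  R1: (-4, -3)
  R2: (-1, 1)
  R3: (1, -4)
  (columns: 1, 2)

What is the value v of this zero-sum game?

-3/7

Row minima: R1 → -4, R2 → -1, R3 → -4; maximin = -1.
Column maxima: 1 → 1, 2 → 1; minimax = 1.
-1 ≠ 1, so there is no saddle point; optimal play is mixed.
R1 is strictly dominated by R2, so Player 1 never plays it.
On the remaining 2×2 (R2, R3 vs 1, 2):
Let Player 1 play R2 with probability p. Expected payoff against 1: (-1)p + 1(1−p) = −2p + 1; against 2: 1p + (-4)(1−p) = 5p − 4.
Setting these equal: −2p + 1 = 5p − 4 ⇒ −7p = -5 ⇒ p = 5/7, and the value is (-2)·(5/7) + 1 = -3/7.
For Player 2: with q = P(1), equating R2's and R3's payoffs gives −2q + 1 = 5q − 4 ⇒ q = 5/7.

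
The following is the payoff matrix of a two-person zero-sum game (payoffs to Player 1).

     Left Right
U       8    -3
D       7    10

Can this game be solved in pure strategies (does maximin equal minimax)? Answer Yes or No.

Row minima: U → -3, D → 7; maximin = 7.
Column maxima: Left → 8, Right → 10; minimax = 8.
7 ≠ 8, so no pure-strategy equilibrium exists.

No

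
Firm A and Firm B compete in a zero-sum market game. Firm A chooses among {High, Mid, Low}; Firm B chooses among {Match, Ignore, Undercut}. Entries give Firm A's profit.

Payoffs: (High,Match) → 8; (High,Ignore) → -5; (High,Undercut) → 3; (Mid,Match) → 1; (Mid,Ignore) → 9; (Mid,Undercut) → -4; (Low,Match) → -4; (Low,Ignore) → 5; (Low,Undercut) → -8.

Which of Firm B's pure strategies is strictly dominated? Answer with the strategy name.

Undercut holds Firm A's payoff strictly below Match in every row: 3 < 8, -4 < 1, -8 < -4.
So Match is strictly dominated for Firm B.

Match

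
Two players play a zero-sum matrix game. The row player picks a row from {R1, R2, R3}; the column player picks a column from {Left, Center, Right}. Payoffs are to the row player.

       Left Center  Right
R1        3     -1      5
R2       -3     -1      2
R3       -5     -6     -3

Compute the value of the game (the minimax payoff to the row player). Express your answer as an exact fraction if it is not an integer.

Row minima: R1 → -1, R2 → -3, R3 → -6; maximin = -1.
Column maxima: Left → 3, Center → -1, Right → 5; minimax = -1.
Since maximin = minimax = -1, there is a saddle point and the value is -1.

-1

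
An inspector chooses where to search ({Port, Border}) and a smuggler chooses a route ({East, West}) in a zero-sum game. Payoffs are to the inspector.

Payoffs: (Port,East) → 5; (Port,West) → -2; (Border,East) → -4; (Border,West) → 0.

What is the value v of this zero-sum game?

Row minima: Port → -2, Border → -4; maximin = -2.
Column maxima: East → 5, West → 0; minimax = 0.
-2 ≠ 0, so there is no saddle point; optimal play is mixed.
Let the inspector play Port with probability p. Expected payoff against East: 5p + (-4)(1−p) = 9p − 4; against West: (-2)p + 0(1−p) = −2p.
Setting these equal: 9p − 4 = −2p ⇒ 11p = 4 ⇒ p = 4/11, and the value is (9)·(4/11) − 4 = -8/11.
For the smuggler: with q = P(East), equating Port's and Border's payoffs gives 7q − 2 = −4q ⇒ q = 2/11.

-8/11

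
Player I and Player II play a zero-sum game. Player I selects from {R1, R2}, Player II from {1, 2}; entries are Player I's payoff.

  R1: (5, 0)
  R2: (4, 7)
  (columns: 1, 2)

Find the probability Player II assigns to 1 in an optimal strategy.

7/8

Row minima: R1 → 0, R2 → 4; maximin = 4.
Column maxima: 1 → 5, 2 → 7; minimax = 5.
4 ≠ 5, so there is no saddle point; optimal play is mixed.
Let Player I play R1 with probability p. Expected payoff against 1: 5p + 4(1−p) = p + 4; against 2: 0p + 7(1−p) = −7p + 7.
Setting these equal: p + 4 = −7p + 7 ⇒ 8p = 3 ⇒ p = 3/8, and the value is (1)·(3/8) + 4 = 35/8.
For Player II: with q = P(1), equating R1's and R2's payoffs gives 5q = −3q + 7 ⇒ q = 7/8.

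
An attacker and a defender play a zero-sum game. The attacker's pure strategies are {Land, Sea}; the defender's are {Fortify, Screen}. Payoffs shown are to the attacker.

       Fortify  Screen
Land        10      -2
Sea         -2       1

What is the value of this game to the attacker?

Row minima: Land → -2, Sea → -2; maximin = -2.
Column maxima: Fortify → 10, Screen → 1; minimax = 1.
-2 ≠ 1, so there is no saddle point; optimal play is mixed.
Let the attacker play Land with probability p. Expected payoff against Fortify: 10p + (-2)(1−p) = 12p − 2; against Screen: (-2)p + 1(1−p) = −3p + 1.
Setting these equal: 12p − 2 = −3p + 1 ⇒ 15p = 3 ⇒ p = 1/5, and the value is (12)·(1/5) − 2 = 2/5.
For the defender: with q = P(Fortify), equating Land's and Sea's payoffs gives 12q − 2 = −3q + 1 ⇒ q = 1/5.

2/5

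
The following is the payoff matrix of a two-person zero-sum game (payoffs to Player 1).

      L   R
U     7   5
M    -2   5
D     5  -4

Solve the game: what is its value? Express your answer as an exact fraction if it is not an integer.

Row minima: U → 5, M → -2, D → -4; maximin = 5.
Column maxima: L → 7, R → 5; minimax = 5.
Since maximin = minimax = 5, there is a saddle point and the value is 5.

5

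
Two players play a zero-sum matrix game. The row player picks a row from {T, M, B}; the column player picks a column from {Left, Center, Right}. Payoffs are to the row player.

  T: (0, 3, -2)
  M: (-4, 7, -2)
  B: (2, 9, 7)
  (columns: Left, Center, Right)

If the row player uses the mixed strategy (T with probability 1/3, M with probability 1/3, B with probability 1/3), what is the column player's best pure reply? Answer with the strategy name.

If the column player plays Left, the row player's expected payoff is (1/3)·0 + (1/3)·(-4) + (1/3)·2 = -2/3.
If the column player plays Center, the row player's expected payoff is (1/3)·3 + (1/3)·7 + (1/3)·9 = 19/3.
If the column player plays Right, the row player's expected payoff is (1/3)·(-2) + (1/3)·(-2) + (1/3)·7 = 1.
The column player minimizes the row player's payoff; the smallest is -2/3, so the best response is Left.

Left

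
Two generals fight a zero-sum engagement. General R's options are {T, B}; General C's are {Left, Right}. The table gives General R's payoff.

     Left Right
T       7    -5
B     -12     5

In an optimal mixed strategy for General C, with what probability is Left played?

Row minima: T → -5, B → -12; maximin = -5.
Column maxima: Left → 7, Right → 5; minimax = 5.
-5 ≠ 5, so there is no saddle point; optimal play is mixed.
Let General R play T with probability p. Expected payoff against Left: 7p + (-12)(1−p) = 19p − 12; against Right: (-5)p + 5(1−p) = −10p + 5.
Setting these equal: 19p − 12 = −10p + 5 ⇒ 29p = 17 ⇒ p = 17/29, and the value is (19)·(17/29) − 12 = -25/29.
For General C: with q = P(Left), equating T's and B's payoffs gives 12q − 5 = −17q + 5 ⇒ q = 10/29.

10/29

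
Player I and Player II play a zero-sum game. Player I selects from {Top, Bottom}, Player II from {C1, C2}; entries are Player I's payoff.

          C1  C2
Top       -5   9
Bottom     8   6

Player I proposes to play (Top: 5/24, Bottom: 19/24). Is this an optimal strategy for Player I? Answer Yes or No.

No

Against C1 this mix gives (5/24)·(-5) + (19/24)·8 = 127/24.
Against C2 this mix gives (5/24)·9 + (19/24)·6 = 53/8.
Player II will play C1, holding Player I to 127/24. Shifting weight toward the row that does better against C1 would raise this floor (the equalizing mix achieves 51/8 against both C1 and C2), so the proposed strategy is not optimal.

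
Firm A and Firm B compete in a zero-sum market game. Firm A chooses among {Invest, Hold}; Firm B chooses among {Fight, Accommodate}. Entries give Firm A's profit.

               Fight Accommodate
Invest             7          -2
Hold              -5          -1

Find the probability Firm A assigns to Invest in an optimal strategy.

4/13

Row minima: Invest → -2, Hold → -5; maximin = -2.
Column maxima: Fight → 7, Accommodate → -1; minimax = -1.
-2 ≠ -1, so there is no saddle point; optimal play is mixed.
Let Firm A play Invest with probability p. Expected payoff against Fight: 7p + (-5)(1−p) = 12p − 5; against Accommodate: (-2)p + (-1)(1−p) = −p − 1.
Setting these equal: 12p − 5 = −p − 1 ⇒ 13p = 4 ⇒ p = 4/13, and the value is (12)·(4/13) − 5 = -17/13.
For Firm B: with q = P(Fight), equating Invest's and Hold's payoffs gives 9q − 2 = −4q − 1 ⇒ q = 1/13.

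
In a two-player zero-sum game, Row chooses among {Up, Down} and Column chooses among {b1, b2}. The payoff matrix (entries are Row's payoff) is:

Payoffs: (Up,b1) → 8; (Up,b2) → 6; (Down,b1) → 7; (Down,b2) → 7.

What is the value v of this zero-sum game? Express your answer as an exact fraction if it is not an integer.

Row minima: Up → 6, Down → 7; maximin = 7.
Column maxima: b1 → 8, b2 → 7; minimax = 7.
Since maximin = minimax = 7, there is a saddle point and the value is 7.

7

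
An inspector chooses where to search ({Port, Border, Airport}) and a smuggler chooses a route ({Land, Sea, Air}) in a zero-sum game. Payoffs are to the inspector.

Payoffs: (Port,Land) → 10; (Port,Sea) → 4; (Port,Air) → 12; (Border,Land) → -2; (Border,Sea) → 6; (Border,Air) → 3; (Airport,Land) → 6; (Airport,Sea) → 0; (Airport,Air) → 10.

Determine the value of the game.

34/7

Row minima: Port → 4, Border → -2, Airport → 0; maximin = 4.
Column maxima: Land → 10, Sea → 6, Air → 12; minimax = 6.
4 ≠ 6, so there is no saddle point; optimal play is mixed.
Airport is strictly dominated by Port, so the inspector never plays it.
Air is strictly dominated by Land (it gives the inspector strictly more in every row), so the smuggler never plays it.
On the remaining 2×2 (Port, Border vs Land, Sea):
Let the inspector play Port with probability p. Expected payoff against Land: 10p + (-2)(1−p) = 12p − 2; against Sea: 4p + 6(1−p) = −2p + 6.
Setting these equal: 12p − 2 = −2p + 6 ⇒ 14p = 8 ⇒ p = 4/7, and the value is (12)·(4/7) − 2 = 34/7.
For the smuggler: with q = P(Land), equating Port's and Border's payoffs gives 6q + 4 = −8q + 6 ⇒ q = 1/7.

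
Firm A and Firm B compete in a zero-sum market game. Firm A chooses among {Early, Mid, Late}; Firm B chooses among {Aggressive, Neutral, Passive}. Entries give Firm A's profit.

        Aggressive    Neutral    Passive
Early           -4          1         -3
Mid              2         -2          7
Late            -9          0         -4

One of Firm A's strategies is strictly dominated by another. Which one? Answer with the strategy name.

Early gives a strictly higher payoff than Late against every column: -4 > -9, 1 > 0, -3 > -4.
So Late is strictly dominated and Firm A never plays it.

Late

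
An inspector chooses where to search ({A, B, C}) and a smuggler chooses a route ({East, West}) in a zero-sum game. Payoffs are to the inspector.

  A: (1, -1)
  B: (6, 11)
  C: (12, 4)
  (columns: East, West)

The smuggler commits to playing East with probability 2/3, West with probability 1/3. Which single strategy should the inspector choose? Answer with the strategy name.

Expected payoff of A: (2/3)·1 + (1/3)·(-1) = 1/3.
Expected payoff of B: (2/3)·6 + (1/3)·11 = 23/3.
Expected payoff of C: (2/3)·12 + (1/3)·4 = 28/3.
The largest is 28/3, so the inspector's best response is C.

C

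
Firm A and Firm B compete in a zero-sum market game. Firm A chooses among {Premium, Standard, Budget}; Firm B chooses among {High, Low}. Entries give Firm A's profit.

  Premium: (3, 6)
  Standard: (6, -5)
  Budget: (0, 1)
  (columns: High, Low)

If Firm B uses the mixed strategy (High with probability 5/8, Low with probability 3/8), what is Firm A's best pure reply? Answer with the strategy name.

Expected payoff of Premium: (5/8)·3 + (3/8)·6 = 33/8.
Expected payoff of Standard: (5/8)·6 + (3/8)·(-5) = 15/8.
Expected payoff of Budget: (5/8)·0 + (3/8)·1 = 3/8.
The largest is 33/8, so Firm A's best response is Premium.

Premium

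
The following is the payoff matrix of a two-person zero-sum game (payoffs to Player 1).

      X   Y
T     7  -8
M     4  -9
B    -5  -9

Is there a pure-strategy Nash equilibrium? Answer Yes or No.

Yes

Row minima: T → -8, M → -9, B → -9; maximin = -8.
Column maxima: X → 7, Y → -8; minimax = -8.
maximin = minimax = -8, so a saddle point exists.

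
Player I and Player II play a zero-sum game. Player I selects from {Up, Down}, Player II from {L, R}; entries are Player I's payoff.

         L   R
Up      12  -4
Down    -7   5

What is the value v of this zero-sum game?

Row minima: Up → -4, Down → -7; maximin = -4.
Column maxima: L → 12, R → 5; minimax = 5.
-4 ≠ 5, so there is no saddle point; optimal play is mixed.
Let Player I play Up with probability p. Expected payoff against L: 12p + (-7)(1−p) = 19p − 7; against R: (-4)p + 5(1−p) = −9p + 5.
Setting these equal: 19p − 7 = −9p + 5 ⇒ 28p = 12 ⇒ p = 3/7, and the value is (19)·(3/7) − 7 = 8/7.
For Player II: with q = P(L), equating Up's and Down's payoffs gives 16q − 4 = −12q + 5 ⇒ q = 9/28.

8/7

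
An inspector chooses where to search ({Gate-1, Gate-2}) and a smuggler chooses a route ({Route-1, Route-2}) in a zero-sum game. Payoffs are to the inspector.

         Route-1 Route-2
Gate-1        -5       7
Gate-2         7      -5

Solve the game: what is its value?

Row minima: Gate-1 → -5, Gate-2 → -5; maximin = -5.
Column maxima: Route-1 → 7, Route-2 → 7; minimax = 7.
-5 ≠ 7, so there is no saddle point; optimal play is mixed.
Let the inspector play Gate-1 with probability p. Expected payoff against Route-1: (-5)p + 7(1−p) = −12p + 7; against Route-2: 7p + (-5)(1−p) = 12p − 5.
Setting these equal: −12p + 7 = 12p − 5 ⇒ −24p = -12 ⇒ p = 1/2, and the value is (-12)·(1/2) + 7 = 1.
For the smuggler: with q = P(Route-1), equating Gate-1's and Gate-2's payoffs gives −12q + 7 = 12q − 5 ⇒ q = 1/2.

1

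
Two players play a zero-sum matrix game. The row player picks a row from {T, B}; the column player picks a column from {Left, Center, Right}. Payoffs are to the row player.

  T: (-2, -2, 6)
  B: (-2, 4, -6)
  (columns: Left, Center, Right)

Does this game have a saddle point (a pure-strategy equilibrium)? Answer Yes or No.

Yes

Row minima: T → -2, B → -6; maximin = -2.
Column maxima: Left → -2, Center → 4, Right → 6; minimax = -2.
maximin = minimax = -2, so a saddle point exists.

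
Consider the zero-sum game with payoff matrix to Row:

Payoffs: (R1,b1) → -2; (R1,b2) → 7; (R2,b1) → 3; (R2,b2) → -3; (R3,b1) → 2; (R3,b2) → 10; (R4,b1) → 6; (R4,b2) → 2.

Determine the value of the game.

14/3

Row minima: R1 → -2, R2 → -3, R3 → 2, R4 → 2; maximin = 2.
Column maxima: b1 → 6, b2 → 10; minimax = 6.
2 ≠ 6, so there is no saddle point; optimal play is mixed.
R1 is strictly dominated by R3, so Row never plays it.
R2 is strictly dominated by R4, so Row never plays it.
On the remaining 2×2 (R3, R4 vs b1, b2):
Let Row play R3 with probability p. Expected payoff against b1: 2p + 6(1−p) = −4p + 6; against b2: 10p + 2(1−p) = 8p + 2.
Setting these equal: −4p + 6 = 8p + 2 ⇒ −12p = -4 ⇒ p = 1/3, and the value is (-4)·(1/3) + 6 = 14/3.
For Column: with q = P(b1), equating R3's and R4's payoffs gives −8q + 10 = 4q + 2 ⇒ q = 2/3.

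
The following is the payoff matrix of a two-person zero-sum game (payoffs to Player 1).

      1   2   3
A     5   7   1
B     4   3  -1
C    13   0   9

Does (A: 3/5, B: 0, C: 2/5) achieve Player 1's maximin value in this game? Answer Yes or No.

Against 1 this mix gives (3/5)·5 + (2/5)·13 = 41/5.
Against 2 this mix gives (3/5)·7 + (2/5)·0 = 21/5.
Against 3 this mix gives (3/5)·1 + (2/5)·9 = 21/5.
All of Player 2's active replies (2, 3) yield 21/5, and no column does worse for Player 1. The mix makes Player 2 indifferent and guarantees 21/5, so it is optimal.

Yes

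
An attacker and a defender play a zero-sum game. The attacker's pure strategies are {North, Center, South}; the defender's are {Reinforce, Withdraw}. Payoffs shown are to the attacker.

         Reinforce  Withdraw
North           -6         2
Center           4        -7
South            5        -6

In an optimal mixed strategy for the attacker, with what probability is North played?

11/19

Row minima: North → -6, Center → -7, South → -6; maximin = -6.
Column maxima: Reinforce → 5, Withdraw → 2; minimax = 2.
-6 ≠ 2, so there is no saddle point; optimal play is mixed.
Center is strictly dominated by South, so the attacker never plays it.
On the remaining 2×2 (North, South vs Reinforce, Withdraw):
Let the attacker play North with probability p. Expected payoff against Reinforce: (-6)p + 5(1−p) = −11p + 5; against Withdraw: 2p + (-6)(1−p) = 8p − 6.
Setting these equal: −11p + 5 = 8p − 6 ⇒ −19p = -11 ⇒ p = 11/19, and the value is (-11)·(11/19) + 5 = -26/19.
For the defender: with q = P(Reinforce), equating North's and South's payoffs gives −8q + 2 = 11q − 6 ⇒ q = 8/19.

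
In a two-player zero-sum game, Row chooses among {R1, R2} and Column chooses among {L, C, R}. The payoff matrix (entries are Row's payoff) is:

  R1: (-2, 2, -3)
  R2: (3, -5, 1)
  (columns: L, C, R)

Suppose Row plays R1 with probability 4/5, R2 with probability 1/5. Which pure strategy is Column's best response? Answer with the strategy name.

R

If Column plays L, Row's expected payoff is (4/5)·(-2) + (1/5)·3 = -1.
If Column plays C, Row's expected payoff is (4/5)·2 + (1/5)·(-5) = 3/5.
If Column plays R, Row's expected payoff is (4/5)·(-3) + (1/5)·1 = -11/5.
Column minimizes Row's payoff; the smallest is -11/5, so the best response is R.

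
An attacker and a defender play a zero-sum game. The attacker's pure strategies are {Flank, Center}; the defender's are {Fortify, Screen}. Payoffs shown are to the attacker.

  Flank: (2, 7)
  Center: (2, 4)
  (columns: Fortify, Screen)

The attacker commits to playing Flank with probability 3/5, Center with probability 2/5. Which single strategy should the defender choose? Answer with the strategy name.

Fortify

If the defender plays Fortify, the attacker's expected payoff is (3/5)·2 + (2/5)·2 = 2.
If the defender plays Screen, the attacker's expected payoff is (3/5)·7 + (2/5)·4 = 29/5.
The defender minimizes the attacker's payoff; the smallest is 2, so the best response is Fortify.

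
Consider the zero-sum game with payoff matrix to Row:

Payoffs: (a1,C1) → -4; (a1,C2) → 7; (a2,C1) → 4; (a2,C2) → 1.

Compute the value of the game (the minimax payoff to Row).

Row minima: a1 → -4, a2 → 1; maximin = 1.
Column maxima: C1 → 4, C2 → 7; minimax = 4.
1 ≠ 4, so there is no saddle point; optimal play is mixed.
Let Row play a1 with probability p. Expected payoff against C1: (-4)p + 4(1−p) = −8p + 4; against C2: 7p + 1(1−p) = 6p + 1.
Setting these equal: −8p + 4 = 6p + 1 ⇒ −14p = -3 ⇒ p = 3/14, and the value is (-8)·(3/14) + 4 = 16/7.
For Column: with q = P(C1), equating a1's and a2's payoffs gives −11q + 7 = 3q + 1 ⇒ q = 3/7.

16/7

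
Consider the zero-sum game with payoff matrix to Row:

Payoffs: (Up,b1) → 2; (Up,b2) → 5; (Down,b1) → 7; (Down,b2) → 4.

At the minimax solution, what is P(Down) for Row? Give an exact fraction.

1/2

Row minima: Up → 2, Down → 4; maximin = 4.
Column maxima: b1 → 7, b2 → 5; minimax = 5.
4 ≠ 5, so there is no saddle point; optimal play is mixed.
Let Row play Up with probability p. Expected payoff against b1: 2p + 7(1−p) = −5p + 7; against b2: 5p + 4(1−p) = p + 4.
Setting these equal: −5p + 7 = p + 4 ⇒ −6p = -3 ⇒ p = 1/2, and the value is (-5)·(1/2) + 7 = 9/2.
For Column: with q = P(b1), equating Up's and Down's payoffs gives −3q + 5 = 3q + 4 ⇒ q = 1/6.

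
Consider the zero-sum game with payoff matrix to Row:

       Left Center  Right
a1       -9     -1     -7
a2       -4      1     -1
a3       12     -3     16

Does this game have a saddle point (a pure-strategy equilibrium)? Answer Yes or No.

No

Row minima: a1 → -9, a2 → -4, a3 → -3; maximin = -3.
Column maxima: Left → 12, Center → 1, Right → 16; minimax = 1.
-3 ≠ 1, so no pure-strategy equilibrium exists.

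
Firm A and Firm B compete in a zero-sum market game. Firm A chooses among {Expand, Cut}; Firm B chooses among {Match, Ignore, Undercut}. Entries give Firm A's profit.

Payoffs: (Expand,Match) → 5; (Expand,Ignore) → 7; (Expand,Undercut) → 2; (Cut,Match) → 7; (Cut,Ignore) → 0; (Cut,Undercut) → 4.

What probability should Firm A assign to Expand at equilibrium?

4/9

Row minima: Expand → 2, Cut → 0; maximin = 2.
Column maxima: Match → 7, Ignore → 7, Undercut → 4; minimax = 4.
2 ≠ 4, so there is no saddle point; optimal play is mixed.
Match is strictly dominated by Undercut (it gives Firm A strictly more in every row), so Firm B never plays it.
On the remaining 2×2 (Expand, Cut vs Ignore, Undercut):
Let Firm A play Expand with probability p. Expected payoff against Ignore: 7p + 0(1−p) = 7p; against Undercut: 2p + 4(1−p) = −2p + 4.
Setting these equal: 7p = −2p + 4 ⇒ 9p = 4 ⇒ p = 4/9, and the value is (7)·(4/9) = 28/9.
For Firm B: with q = P(Ignore), equating Expand's and Cut's payoffs gives 5q + 2 = −4q + 4 ⇒ q = 2/9.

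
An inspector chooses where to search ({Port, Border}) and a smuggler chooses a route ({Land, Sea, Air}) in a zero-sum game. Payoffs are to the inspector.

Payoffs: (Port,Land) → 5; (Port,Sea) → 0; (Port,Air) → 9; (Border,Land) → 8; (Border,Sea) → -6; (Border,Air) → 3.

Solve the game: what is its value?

0

Row minima: Port → 0, Border → -6; maximin = 0.
Column maxima: Land → 8, Sea → 0, Air → 9; minimax = 0.
Since maximin = minimax = 0, there is a saddle point and the value is 0.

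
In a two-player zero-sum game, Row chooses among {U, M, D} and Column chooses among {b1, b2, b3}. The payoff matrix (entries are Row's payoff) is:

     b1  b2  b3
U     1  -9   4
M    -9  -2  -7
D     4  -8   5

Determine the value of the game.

Row minima: U → -9, M → -9, D → -8; maximin = -8.
Column maxima: b1 → 4, b2 → -2, b3 → 5; minimax = -2.
-8 ≠ -2, so there is no saddle point; optimal play is mixed.
U is strictly dominated by D, so Row never plays it.
b3 is strictly dominated by b1 (it gives Row strictly more in every row), so Column never plays it.
On the remaining 2×2 (M, D vs b1, b2):
Let Row play M with probability p. Expected payoff against b1: (-9)p + 4(1−p) = −13p + 4; against b2: (-2)p + (-8)(1−p) = 6p − 8.
Setting these equal: −13p + 4 = 6p − 8 ⇒ −19p = -12 ⇒ p = 12/19, and the value is (-13)·(12/19) + 4 = -80/19.
For Column: with q = P(b1), equating M's and D's payoffs gives −7q − 2 = 12q − 8 ⇒ q = 6/19.

-80/19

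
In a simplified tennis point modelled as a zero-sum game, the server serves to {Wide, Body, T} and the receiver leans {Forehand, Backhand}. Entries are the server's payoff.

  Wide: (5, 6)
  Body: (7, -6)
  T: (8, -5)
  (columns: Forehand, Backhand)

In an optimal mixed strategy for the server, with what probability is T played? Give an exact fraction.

1/14

Row minima: Wide → 5, Body → -6, T → -5; maximin = 5.
Column maxima: Forehand → 8, Backhand → 6; minimax = 6.
5 ≠ 6, so there is no saddle point; optimal play is mixed.
Body is strictly dominated by T, so the server never plays it.
On the remaining 2×2 (Wide, T vs Forehand, Backhand):
Let the server play Wide with probability p. Expected payoff against Forehand: 5p + 8(1−p) = −3p + 8; against Backhand: 6p + (-5)(1−p) = 11p − 5.
Setting these equal: −3p + 8 = 11p − 5 ⇒ −14p = -13 ⇒ p = 13/14, and the value is (-3)·(13/14) + 8 = 73/14.
For the receiver: with q = P(Forehand), equating Wide's and T's payoffs gives −q + 6 = 13q − 5 ⇒ q = 11/14.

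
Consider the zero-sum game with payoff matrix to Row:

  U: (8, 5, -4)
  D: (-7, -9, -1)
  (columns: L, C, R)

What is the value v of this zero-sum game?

-41/17

Row minima: U → -4, D → -9; maximin = -4.
Column maxima: L → 8, C → 5, R → -1; minimax = -1.
-4 ≠ -1, so there is no saddle point; optimal play is mixed.
L is strictly dominated by C (it gives Row strictly more in every row), so Column never plays it.
On the remaining 2×2 (U, D vs C, R):
Let Row play U with probability p. Expected payoff against C: 5p + (-9)(1−p) = 14p − 9; against R: (-4)p + (-1)(1−p) = −3p − 1.
Setting these equal: 14p − 9 = −3p − 1 ⇒ 17p = 8 ⇒ p = 8/17, and the value is (14)·(8/17) − 9 = -41/17.
For Column: with q = P(C), equating U's and D's payoffs gives 9q − 4 = −8q − 1 ⇒ q = 3/17.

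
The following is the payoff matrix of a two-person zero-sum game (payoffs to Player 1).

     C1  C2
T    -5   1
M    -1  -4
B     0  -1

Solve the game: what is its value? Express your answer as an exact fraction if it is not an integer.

Row minima: T → -5, M → -4, B → -1; maximin = -1.
Column maxima: C1 → 0, C2 → 1; minimax = 0.
-1 ≠ 0, so there is no saddle point; optimal play is mixed.
M is strictly dominated by B, so Player 1 never plays it.
On the remaining 2×2 (T, B vs C1, C2):
Let Player 1 play T with probability p. Expected payoff against C1: (-5)p + 0(1−p) = −5p; against C2: 1p + (-1)(1−p) = 2p − 1.
Setting these equal: −5p = 2p − 1 ⇒ −7p = -1 ⇒ p = 1/7, and the value is (-5)·(1/7) = -5/7.
For Player 2: with q = P(C1), equating T's and B's payoffs gives −6q + 1 = q − 1 ⇒ q = 2/7.

-5/7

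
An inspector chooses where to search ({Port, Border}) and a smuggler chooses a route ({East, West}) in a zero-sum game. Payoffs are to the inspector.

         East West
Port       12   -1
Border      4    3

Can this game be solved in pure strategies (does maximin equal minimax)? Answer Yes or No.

Yes

Row minima: Port → -1, Border → 3; maximin = 3.
Column maxima: East → 12, West → 3; minimax = 3.
maximin = minimax = 3, so a saddle point exists.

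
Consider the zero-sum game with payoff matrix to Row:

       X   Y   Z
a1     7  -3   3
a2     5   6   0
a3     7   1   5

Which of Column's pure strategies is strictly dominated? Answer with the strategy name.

X

Z holds Row's payoff strictly below X in every row: 3 < 7, 0 < 5, 5 < 7.
So X is strictly dominated for Column.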